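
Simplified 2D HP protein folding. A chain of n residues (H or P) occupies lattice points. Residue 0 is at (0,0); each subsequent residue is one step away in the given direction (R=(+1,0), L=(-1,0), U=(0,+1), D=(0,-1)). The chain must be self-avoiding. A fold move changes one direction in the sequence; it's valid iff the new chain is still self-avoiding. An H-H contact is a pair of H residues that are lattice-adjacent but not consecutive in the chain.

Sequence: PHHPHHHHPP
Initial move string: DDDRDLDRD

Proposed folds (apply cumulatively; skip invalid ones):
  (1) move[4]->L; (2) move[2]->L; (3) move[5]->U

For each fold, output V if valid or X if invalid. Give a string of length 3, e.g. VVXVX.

Initial: DDDRDLDRD -> [(0, 0), (0, -1), (0, -2), (0, -3), (1, -3), (1, -4), (0, -4), (0, -5), (1, -5), (1, -6)]
Fold 1: move[4]->L => DDDRLLDRD INVALID (collision), skipped
Fold 2: move[2]->L => DDLRDLDRD INVALID (collision), skipped
Fold 3: move[5]->U => DDDRDUDRD INVALID (collision), skipped

Answer: XXX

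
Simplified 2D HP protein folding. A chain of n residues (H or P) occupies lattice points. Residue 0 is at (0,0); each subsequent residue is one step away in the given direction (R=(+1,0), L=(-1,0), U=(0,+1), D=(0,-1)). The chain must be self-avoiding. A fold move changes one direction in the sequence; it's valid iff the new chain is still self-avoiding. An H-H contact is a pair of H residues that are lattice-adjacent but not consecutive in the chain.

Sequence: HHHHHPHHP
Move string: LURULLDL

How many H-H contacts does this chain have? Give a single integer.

Positions: [(0, 0), (-1, 0), (-1, 1), (0, 1), (0, 2), (-1, 2), (-2, 2), (-2, 1), (-3, 1)]
H-H contact: residue 0 @(0,0) - residue 3 @(0, 1)
H-H contact: residue 2 @(-1,1) - residue 7 @(-2, 1)

Answer: 2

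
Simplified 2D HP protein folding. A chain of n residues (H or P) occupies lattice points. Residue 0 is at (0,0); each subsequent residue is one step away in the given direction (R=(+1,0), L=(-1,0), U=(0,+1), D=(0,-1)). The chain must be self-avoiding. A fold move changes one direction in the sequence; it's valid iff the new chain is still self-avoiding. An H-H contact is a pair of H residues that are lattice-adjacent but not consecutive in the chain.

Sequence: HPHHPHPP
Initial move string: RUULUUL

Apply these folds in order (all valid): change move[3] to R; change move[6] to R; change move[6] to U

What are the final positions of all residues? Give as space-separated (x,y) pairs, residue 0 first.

Initial moves: RUULUUL
Fold: move[3]->R => RUURUUL (positions: [(0, 0), (1, 0), (1, 1), (1, 2), (2, 2), (2, 3), (2, 4), (1, 4)])
Fold: move[6]->R => RUURUUR (positions: [(0, 0), (1, 0), (1, 1), (1, 2), (2, 2), (2, 3), (2, 4), (3, 4)])
Fold: move[6]->U => RUURUUU (positions: [(0, 0), (1, 0), (1, 1), (1, 2), (2, 2), (2, 3), (2, 4), (2, 5)])

Answer: (0,0) (1,0) (1,1) (1,2) (2,2) (2,3) (2,4) (2,5)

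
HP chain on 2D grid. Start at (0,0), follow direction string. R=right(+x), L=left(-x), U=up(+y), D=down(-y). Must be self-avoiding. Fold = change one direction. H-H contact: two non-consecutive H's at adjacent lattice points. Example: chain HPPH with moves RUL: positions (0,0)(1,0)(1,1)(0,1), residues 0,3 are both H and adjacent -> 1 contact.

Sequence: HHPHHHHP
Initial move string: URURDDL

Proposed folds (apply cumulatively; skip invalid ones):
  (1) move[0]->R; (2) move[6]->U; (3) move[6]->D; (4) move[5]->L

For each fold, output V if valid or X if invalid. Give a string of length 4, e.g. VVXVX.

Answer: VXVX

Derivation:
Initial: URURDDL -> [(0, 0), (0, 1), (1, 1), (1, 2), (2, 2), (2, 1), (2, 0), (1, 0)]
Fold 1: move[0]->R => RRURDDL VALID
Fold 2: move[6]->U => RRURDDU INVALID (collision), skipped
Fold 3: move[6]->D => RRURDDD VALID
Fold 4: move[5]->L => RRURDLD INVALID (collision), skipped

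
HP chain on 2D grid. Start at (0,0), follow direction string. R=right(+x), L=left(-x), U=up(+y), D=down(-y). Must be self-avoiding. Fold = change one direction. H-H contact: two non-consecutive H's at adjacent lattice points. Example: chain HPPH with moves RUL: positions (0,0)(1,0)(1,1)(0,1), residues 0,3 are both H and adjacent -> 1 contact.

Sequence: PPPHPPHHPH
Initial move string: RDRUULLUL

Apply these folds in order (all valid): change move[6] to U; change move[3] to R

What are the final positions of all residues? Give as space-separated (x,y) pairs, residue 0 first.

Answer: (0,0) (1,0) (1,-1) (2,-1) (3,-1) (3,0) (2,0) (2,1) (2,2) (1,2)

Derivation:
Initial moves: RDRUULLUL
Fold: move[6]->U => RDRUULUUL (positions: [(0, 0), (1, 0), (1, -1), (2, -1), (2, 0), (2, 1), (1, 1), (1, 2), (1, 3), (0, 3)])
Fold: move[3]->R => RDRRULUUL (positions: [(0, 0), (1, 0), (1, -1), (2, -1), (3, -1), (3, 0), (2, 0), (2, 1), (2, 2), (1, 2)])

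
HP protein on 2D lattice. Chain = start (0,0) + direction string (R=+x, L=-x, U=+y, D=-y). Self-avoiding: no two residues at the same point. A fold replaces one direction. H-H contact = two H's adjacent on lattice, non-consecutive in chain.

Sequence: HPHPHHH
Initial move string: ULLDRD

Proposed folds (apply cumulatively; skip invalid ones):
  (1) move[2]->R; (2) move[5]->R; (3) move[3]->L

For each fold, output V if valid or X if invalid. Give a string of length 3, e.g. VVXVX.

Initial: ULLDRD -> [(0, 0), (0, 1), (-1, 1), (-2, 1), (-2, 0), (-1, 0), (-1, -1)]
Fold 1: move[2]->R => ULRDRD INVALID (collision), skipped
Fold 2: move[5]->R => ULLDRR INVALID (collision), skipped
Fold 3: move[3]->L => ULLLRD INVALID (collision), skipped

Answer: XXX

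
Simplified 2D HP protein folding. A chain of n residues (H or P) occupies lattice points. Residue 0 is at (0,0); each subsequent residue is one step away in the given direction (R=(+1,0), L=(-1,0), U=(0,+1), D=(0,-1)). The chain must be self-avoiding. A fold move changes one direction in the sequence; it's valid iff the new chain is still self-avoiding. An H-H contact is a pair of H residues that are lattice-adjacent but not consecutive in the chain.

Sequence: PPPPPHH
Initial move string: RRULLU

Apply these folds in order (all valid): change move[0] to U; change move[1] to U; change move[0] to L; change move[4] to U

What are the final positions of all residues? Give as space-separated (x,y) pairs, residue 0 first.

Initial moves: RRULLU
Fold: move[0]->U => URULLU (positions: [(0, 0), (0, 1), (1, 1), (1, 2), (0, 2), (-1, 2), (-1, 3)])
Fold: move[1]->U => UUULLU (positions: [(0, 0), (0, 1), (0, 2), (0, 3), (-1, 3), (-2, 3), (-2, 4)])
Fold: move[0]->L => LUULLU (positions: [(0, 0), (-1, 0), (-1, 1), (-1, 2), (-2, 2), (-3, 2), (-3, 3)])
Fold: move[4]->U => LUULUU (positions: [(0, 0), (-1, 0), (-1, 1), (-1, 2), (-2, 2), (-2, 3), (-2, 4)])

Answer: (0,0) (-1,0) (-1,1) (-1,2) (-2,2) (-2,3) (-2,4)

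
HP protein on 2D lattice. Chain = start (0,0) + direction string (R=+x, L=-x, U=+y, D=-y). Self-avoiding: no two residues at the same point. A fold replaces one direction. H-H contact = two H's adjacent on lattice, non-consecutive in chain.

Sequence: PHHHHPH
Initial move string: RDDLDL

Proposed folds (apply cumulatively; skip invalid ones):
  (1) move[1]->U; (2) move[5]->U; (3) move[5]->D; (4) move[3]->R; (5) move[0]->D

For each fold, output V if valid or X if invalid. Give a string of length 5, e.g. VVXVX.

Initial: RDDLDL -> [(0, 0), (1, 0), (1, -1), (1, -2), (0, -2), (0, -3), (-1, -3)]
Fold 1: move[1]->U => RUDLDL INVALID (collision), skipped
Fold 2: move[5]->U => RDDLDU INVALID (collision), skipped
Fold 3: move[5]->D => RDDLDD VALID
Fold 4: move[3]->R => RDDRDD VALID
Fold 5: move[0]->D => DDDRDD VALID

Answer: XXVVV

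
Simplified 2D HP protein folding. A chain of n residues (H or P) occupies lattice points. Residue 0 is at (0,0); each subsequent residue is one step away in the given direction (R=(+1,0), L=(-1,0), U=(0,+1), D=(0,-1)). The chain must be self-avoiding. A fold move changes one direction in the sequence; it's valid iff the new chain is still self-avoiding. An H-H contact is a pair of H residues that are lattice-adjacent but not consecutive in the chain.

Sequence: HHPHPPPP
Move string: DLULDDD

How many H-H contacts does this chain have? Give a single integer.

Positions: [(0, 0), (0, -1), (-1, -1), (-1, 0), (-2, 0), (-2, -1), (-2, -2), (-2, -3)]
H-H contact: residue 0 @(0,0) - residue 3 @(-1, 0)

Answer: 1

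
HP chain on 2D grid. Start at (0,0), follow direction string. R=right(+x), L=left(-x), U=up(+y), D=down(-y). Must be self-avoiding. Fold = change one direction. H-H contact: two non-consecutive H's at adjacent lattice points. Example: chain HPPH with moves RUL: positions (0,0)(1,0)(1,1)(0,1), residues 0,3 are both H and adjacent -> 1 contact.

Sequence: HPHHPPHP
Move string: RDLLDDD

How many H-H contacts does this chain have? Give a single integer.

Positions: [(0, 0), (1, 0), (1, -1), (0, -1), (-1, -1), (-1, -2), (-1, -3), (-1, -4)]
H-H contact: residue 0 @(0,0) - residue 3 @(0, -1)

Answer: 1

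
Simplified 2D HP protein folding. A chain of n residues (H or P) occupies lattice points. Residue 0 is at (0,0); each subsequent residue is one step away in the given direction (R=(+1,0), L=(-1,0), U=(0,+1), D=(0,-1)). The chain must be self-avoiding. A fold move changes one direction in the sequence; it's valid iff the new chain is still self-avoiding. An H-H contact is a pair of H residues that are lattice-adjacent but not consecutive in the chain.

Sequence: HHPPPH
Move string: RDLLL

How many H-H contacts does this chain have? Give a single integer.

Positions: [(0, 0), (1, 0), (1, -1), (0, -1), (-1, -1), (-2, -1)]
No H-H contacts found.

Answer: 0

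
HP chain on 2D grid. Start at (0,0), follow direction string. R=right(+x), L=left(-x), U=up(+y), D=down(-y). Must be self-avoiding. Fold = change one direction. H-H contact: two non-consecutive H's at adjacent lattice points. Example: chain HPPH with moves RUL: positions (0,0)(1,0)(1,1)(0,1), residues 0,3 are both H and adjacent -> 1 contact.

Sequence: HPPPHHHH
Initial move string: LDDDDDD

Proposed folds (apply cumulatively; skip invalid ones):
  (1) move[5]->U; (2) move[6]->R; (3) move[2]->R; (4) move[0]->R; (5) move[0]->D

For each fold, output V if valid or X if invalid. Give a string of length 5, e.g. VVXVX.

Initial: LDDDDDD -> [(0, 0), (-1, 0), (-1, -1), (-1, -2), (-1, -3), (-1, -4), (-1, -5), (-1, -6)]
Fold 1: move[5]->U => LDDDDUD INVALID (collision), skipped
Fold 2: move[6]->R => LDDDDDR VALID
Fold 3: move[2]->R => LDRDDDR VALID
Fold 4: move[0]->R => RDRDDDR VALID
Fold 5: move[0]->D => DDRDDDR VALID

Answer: XVVVV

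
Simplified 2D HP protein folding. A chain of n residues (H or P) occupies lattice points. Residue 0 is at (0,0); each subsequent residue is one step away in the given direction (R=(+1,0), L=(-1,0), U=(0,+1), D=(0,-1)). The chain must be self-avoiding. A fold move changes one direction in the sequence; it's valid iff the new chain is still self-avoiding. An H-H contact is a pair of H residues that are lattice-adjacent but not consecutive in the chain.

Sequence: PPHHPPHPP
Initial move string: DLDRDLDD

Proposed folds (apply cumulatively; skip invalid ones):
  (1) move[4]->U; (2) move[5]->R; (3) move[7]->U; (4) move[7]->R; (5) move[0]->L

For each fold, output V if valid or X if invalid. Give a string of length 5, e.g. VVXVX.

Initial: DLDRDLDD -> [(0, 0), (0, -1), (-1, -1), (-1, -2), (0, -2), (0, -3), (-1, -3), (-1, -4), (-1, -5)]
Fold 1: move[4]->U => DLDRULDD INVALID (collision), skipped
Fold 2: move[5]->R => DLDRDRDD VALID
Fold 3: move[7]->U => DLDRDRDU INVALID (collision), skipped
Fold 4: move[7]->R => DLDRDRDR VALID
Fold 5: move[0]->L => LLDRDRDR VALID

Answer: XVXVV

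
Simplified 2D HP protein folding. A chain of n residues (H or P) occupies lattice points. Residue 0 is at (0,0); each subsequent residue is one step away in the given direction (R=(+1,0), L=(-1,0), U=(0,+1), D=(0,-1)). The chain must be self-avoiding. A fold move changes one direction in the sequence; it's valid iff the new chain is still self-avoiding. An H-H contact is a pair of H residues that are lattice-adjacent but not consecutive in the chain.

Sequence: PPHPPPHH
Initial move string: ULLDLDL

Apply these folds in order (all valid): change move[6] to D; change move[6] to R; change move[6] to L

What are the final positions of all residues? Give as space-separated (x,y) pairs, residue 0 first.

Initial moves: ULLDLDL
Fold: move[6]->D => ULLDLDD (positions: [(0, 0), (0, 1), (-1, 1), (-2, 1), (-2, 0), (-3, 0), (-3, -1), (-3, -2)])
Fold: move[6]->R => ULLDLDR (positions: [(0, 0), (0, 1), (-1, 1), (-2, 1), (-2, 0), (-3, 0), (-3, -1), (-2, -1)])
Fold: move[6]->L => ULLDLDL (positions: [(0, 0), (0, 1), (-1, 1), (-2, 1), (-2, 0), (-3, 0), (-3, -1), (-4, -1)])

Answer: (0,0) (0,1) (-1,1) (-2,1) (-2,0) (-3,0) (-3,-1) (-4,-1)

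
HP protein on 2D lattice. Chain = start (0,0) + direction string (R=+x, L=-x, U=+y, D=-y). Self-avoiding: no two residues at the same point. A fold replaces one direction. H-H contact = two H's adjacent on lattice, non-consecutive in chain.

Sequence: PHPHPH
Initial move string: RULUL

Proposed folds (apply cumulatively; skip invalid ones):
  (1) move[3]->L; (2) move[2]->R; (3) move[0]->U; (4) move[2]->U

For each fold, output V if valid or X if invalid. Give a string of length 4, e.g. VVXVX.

Initial: RULUL -> [(0, 0), (1, 0), (1, 1), (0, 1), (0, 2), (-1, 2)]
Fold 1: move[3]->L => RULLL VALID
Fold 2: move[2]->R => RURLL INVALID (collision), skipped
Fold 3: move[0]->U => UULLL VALID
Fold 4: move[2]->U => UUULL VALID

Answer: VXVV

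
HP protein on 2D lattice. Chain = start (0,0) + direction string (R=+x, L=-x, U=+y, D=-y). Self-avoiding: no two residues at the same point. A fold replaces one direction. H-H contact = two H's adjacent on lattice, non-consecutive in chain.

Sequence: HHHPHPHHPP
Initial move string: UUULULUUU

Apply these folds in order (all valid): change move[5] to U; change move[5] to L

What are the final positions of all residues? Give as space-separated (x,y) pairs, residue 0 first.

Answer: (0,0) (0,1) (0,2) (0,3) (-1,3) (-1,4) (-2,4) (-2,5) (-2,6) (-2,7)

Derivation:
Initial moves: UUULULUUU
Fold: move[5]->U => UUULUUUUU (positions: [(0, 0), (0, 1), (0, 2), (0, 3), (-1, 3), (-1, 4), (-1, 5), (-1, 6), (-1, 7), (-1, 8)])
Fold: move[5]->L => UUULULUUU (positions: [(0, 0), (0, 1), (0, 2), (0, 3), (-1, 3), (-1, 4), (-2, 4), (-2, 5), (-2, 6), (-2, 7)])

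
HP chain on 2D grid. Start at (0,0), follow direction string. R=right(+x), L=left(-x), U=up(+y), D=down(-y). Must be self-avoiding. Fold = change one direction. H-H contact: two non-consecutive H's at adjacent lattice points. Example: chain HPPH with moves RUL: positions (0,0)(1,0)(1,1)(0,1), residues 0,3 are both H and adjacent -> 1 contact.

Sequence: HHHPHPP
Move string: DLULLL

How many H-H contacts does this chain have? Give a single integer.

Positions: [(0, 0), (0, -1), (-1, -1), (-1, 0), (-2, 0), (-3, 0), (-4, 0)]
No H-H contacts found.

Answer: 0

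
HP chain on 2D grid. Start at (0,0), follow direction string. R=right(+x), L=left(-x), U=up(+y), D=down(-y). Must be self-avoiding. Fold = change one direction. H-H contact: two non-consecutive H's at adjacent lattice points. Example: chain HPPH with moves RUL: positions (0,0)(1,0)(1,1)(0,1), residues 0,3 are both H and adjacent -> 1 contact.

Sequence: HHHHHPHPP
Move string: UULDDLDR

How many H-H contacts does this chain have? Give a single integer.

Answer: 1

Derivation:
Positions: [(0, 0), (0, 1), (0, 2), (-1, 2), (-1, 1), (-1, 0), (-2, 0), (-2, -1), (-1, -1)]
H-H contact: residue 1 @(0,1) - residue 4 @(-1, 1)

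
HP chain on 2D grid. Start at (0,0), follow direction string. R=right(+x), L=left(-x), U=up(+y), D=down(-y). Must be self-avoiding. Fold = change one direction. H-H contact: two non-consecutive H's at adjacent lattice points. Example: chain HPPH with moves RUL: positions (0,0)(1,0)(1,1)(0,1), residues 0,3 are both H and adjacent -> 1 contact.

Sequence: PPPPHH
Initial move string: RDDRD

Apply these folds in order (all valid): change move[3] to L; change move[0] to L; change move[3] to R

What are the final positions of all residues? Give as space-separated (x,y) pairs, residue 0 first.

Initial moves: RDDRD
Fold: move[3]->L => RDDLD (positions: [(0, 0), (1, 0), (1, -1), (1, -2), (0, -2), (0, -3)])
Fold: move[0]->L => LDDLD (positions: [(0, 0), (-1, 0), (-1, -1), (-1, -2), (-2, -2), (-2, -3)])
Fold: move[3]->R => LDDRD (positions: [(0, 0), (-1, 0), (-1, -1), (-1, -2), (0, -2), (0, -3)])

Answer: (0,0) (-1,0) (-1,-1) (-1,-2) (0,-2) (0,-3)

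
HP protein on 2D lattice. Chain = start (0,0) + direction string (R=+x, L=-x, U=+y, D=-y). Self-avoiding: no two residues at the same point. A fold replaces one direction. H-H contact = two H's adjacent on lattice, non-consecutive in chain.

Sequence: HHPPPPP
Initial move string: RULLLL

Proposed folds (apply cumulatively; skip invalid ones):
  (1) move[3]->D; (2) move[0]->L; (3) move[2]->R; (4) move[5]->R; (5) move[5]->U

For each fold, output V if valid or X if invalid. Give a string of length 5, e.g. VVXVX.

Answer: XVXXV

Derivation:
Initial: RULLLL -> [(0, 0), (1, 0), (1, 1), (0, 1), (-1, 1), (-2, 1), (-3, 1)]
Fold 1: move[3]->D => RULDLL INVALID (collision), skipped
Fold 2: move[0]->L => LULLLL VALID
Fold 3: move[2]->R => LURLLL INVALID (collision), skipped
Fold 4: move[5]->R => LULLLR INVALID (collision), skipped
Fold 5: move[5]->U => LULLLU VALID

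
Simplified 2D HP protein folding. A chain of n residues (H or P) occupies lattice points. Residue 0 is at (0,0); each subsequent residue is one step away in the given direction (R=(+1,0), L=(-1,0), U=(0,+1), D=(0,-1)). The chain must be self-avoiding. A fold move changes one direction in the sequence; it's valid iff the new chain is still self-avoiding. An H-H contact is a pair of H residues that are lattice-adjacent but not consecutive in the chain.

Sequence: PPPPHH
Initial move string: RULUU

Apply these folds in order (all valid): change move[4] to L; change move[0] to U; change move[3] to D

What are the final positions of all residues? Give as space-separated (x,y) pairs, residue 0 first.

Answer: (0,0) (0,1) (0,2) (-1,2) (-1,1) (-2,1)

Derivation:
Initial moves: RULUU
Fold: move[4]->L => RULUL (positions: [(0, 0), (1, 0), (1, 1), (0, 1), (0, 2), (-1, 2)])
Fold: move[0]->U => UULUL (positions: [(0, 0), (0, 1), (0, 2), (-1, 2), (-1, 3), (-2, 3)])
Fold: move[3]->D => UULDL (positions: [(0, 0), (0, 1), (0, 2), (-1, 2), (-1, 1), (-2, 1)])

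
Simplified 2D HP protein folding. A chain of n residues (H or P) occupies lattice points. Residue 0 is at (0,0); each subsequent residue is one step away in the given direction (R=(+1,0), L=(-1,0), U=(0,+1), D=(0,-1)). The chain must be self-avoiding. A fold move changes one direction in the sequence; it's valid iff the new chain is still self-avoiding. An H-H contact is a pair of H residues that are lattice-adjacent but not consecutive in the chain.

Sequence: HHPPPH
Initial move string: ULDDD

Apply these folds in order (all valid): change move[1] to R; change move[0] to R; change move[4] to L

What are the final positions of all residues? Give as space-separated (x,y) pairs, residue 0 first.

Initial moves: ULDDD
Fold: move[1]->R => URDDD (positions: [(0, 0), (0, 1), (1, 1), (1, 0), (1, -1), (1, -2)])
Fold: move[0]->R => RRDDD (positions: [(0, 0), (1, 0), (2, 0), (2, -1), (2, -2), (2, -3)])
Fold: move[4]->L => RRDDL (positions: [(0, 0), (1, 0), (2, 0), (2, -1), (2, -2), (1, -2)])

Answer: (0,0) (1,0) (2,0) (2,-1) (2,-2) (1,-2)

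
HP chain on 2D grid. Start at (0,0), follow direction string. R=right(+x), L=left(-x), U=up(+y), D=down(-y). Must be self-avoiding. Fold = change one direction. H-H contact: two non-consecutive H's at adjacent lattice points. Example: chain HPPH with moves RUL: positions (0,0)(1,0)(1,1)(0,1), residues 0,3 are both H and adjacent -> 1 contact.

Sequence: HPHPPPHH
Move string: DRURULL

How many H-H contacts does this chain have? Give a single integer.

Positions: [(0, 0), (0, -1), (1, -1), (1, 0), (2, 0), (2, 1), (1, 1), (0, 1)]
H-H contact: residue 0 @(0,0) - residue 7 @(0, 1)

Answer: 1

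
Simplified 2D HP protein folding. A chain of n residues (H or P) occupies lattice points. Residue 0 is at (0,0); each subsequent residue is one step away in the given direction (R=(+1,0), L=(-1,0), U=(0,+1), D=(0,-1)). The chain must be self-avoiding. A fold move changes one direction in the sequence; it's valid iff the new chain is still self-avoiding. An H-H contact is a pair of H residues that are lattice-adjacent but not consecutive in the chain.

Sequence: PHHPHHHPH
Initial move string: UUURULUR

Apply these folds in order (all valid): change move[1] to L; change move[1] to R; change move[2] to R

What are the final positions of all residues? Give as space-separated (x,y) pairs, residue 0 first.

Answer: (0,0) (0,1) (1,1) (2,1) (3,1) (3,2) (2,2) (2,3) (3,3)

Derivation:
Initial moves: UUURULUR
Fold: move[1]->L => ULURULUR (positions: [(0, 0), (0, 1), (-1, 1), (-1, 2), (0, 2), (0, 3), (-1, 3), (-1, 4), (0, 4)])
Fold: move[1]->R => URURULUR (positions: [(0, 0), (0, 1), (1, 1), (1, 2), (2, 2), (2, 3), (1, 3), (1, 4), (2, 4)])
Fold: move[2]->R => URRRULUR (positions: [(0, 0), (0, 1), (1, 1), (2, 1), (3, 1), (3, 2), (2, 2), (2, 3), (3, 3)])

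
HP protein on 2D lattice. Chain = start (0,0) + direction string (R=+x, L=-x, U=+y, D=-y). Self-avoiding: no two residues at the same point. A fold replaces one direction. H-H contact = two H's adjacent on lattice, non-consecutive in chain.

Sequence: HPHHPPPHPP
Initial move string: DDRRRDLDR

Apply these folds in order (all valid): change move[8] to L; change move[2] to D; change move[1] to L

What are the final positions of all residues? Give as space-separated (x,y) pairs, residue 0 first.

Initial moves: DDRRRDLDR
Fold: move[8]->L => DDRRRDLDL (positions: [(0, 0), (0, -1), (0, -2), (1, -2), (2, -2), (3, -2), (3, -3), (2, -3), (2, -4), (1, -4)])
Fold: move[2]->D => DDDRRDLDL (positions: [(0, 0), (0, -1), (0, -2), (0, -3), (1, -3), (2, -3), (2, -4), (1, -4), (1, -5), (0, -5)])
Fold: move[1]->L => DLDRRDLDL (positions: [(0, 0), (0, -1), (-1, -1), (-1, -2), (0, -2), (1, -2), (1, -3), (0, -3), (0, -4), (-1, -4)])

Answer: (0,0) (0,-1) (-1,-1) (-1,-2) (0,-2) (1,-2) (1,-3) (0,-3) (0,-4) (-1,-4)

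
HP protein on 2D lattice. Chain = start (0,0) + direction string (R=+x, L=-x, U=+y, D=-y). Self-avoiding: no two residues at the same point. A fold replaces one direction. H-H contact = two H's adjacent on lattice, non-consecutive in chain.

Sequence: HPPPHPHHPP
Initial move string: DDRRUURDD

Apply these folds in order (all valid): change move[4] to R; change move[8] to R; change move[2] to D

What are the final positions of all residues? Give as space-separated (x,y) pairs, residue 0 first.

Initial moves: DDRRUURDD
Fold: move[4]->R => DDRRRURDD (positions: [(0, 0), (0, -1), (0, -2), (1, -2), (2, -2), (3, -2), (3, -1), (4, -1), (4, -2), (4, -3)])
Fold: move[8]->R => DDRRRURDR (positions: [(0, 0), (0, -1), (0, -2), (1, -2), (2, -2), (3, -2), (3, -1), (4, -1), (4, -2), (5, -2)])
Fold: move[2]->D => DDDRRURDR (positions: [(0, 0), (0, -1), (0, -2), (0, -3), (1, -3), (2, -3), (2, -2), (3, -2), (3, -3), (4, -3)])

Answer: (0,0) (0,-1) (0,-2) (0,-3) (1,-3) (2,-3) (2,-2) (3,-2) (3,-3) (4,-3)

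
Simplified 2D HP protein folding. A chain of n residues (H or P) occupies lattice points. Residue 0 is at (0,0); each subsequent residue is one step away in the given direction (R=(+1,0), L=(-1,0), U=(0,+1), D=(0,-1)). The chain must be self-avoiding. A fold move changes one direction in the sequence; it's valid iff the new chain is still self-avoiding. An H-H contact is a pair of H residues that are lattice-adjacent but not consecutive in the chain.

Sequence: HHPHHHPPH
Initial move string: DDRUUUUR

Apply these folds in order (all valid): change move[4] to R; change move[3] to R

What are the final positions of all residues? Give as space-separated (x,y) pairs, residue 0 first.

Answer: (0,0) (0,-1) (0,-2) (1,-2) (2,-2) (3,-2) (3,-1) (3,0) (4,0)

Derivation:
Initial moves: DDRUUUUR
Fold: move[4]->R => DDRURUUR (positions: [(0, 0), (0, -1), (0, -2), (1, -2), (1, -1), (2, -1), (2, 0), (2, 1), (3, 1)])
Fold: move[3]->R => DDRRRUUR (positions: [(0, 0), (0, -1), (0, -2), (1, -2), (2, -2), (3, -2), (3, -1), (3, 0), (4, 0)])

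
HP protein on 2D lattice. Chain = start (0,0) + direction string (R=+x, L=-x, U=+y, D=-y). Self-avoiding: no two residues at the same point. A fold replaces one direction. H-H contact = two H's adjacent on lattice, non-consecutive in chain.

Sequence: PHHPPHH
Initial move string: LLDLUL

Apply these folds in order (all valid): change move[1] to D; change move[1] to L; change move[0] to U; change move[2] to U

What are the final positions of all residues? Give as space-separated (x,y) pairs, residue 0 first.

Initial moves: LLDLUL
Fold: move[1]->D => LDDLUL (positions: [(0, 0), (-1, 0), (-1, -1), (-1, -2), (-2, -2), (-2, -1), (-3, -1)])
Fold: move[1]->L => LLDLUL (positions: [(0, 0), (-1, 0), (-2, 0), (-2, -1), (-3, -1), (-3, 0), (-4, 0)])
Fold: move[0]->U => ULDLUL (positions: [(0, 0), (0, 1), (-1, 1), (-1, 0), (-2, 0), (-2, 1), (-3, 1)])
Fold: move[2]->U => ULULUL (positions: [(0, 0), (0, 1), (-1, 1), (-1, 2), (-2, 2), (-2, 3), (-3, 3)])

Answer: (0,0) (0,1) (-1,1) (-1,2) (-2,2) (-2,3) (-3,3)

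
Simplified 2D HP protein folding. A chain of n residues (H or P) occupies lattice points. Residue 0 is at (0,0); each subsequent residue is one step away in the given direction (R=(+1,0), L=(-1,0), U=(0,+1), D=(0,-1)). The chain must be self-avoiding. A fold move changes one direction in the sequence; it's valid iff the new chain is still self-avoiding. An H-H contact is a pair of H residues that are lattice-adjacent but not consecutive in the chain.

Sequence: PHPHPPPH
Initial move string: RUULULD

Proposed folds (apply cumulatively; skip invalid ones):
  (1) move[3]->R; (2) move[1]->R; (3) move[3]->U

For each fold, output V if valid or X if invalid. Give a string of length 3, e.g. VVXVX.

Answer: XVV

Derivation:
Initial: RUULULD -> [(0, 0), (1, 0), (1, 1), (1, 2), (0, 2), (0, 3), (-1, 3), (-1, 2)]
Fold 1: move[3]->R => RUURULD INVALID (collision), skipped
Fold 2: move[1]->R => RRULULD VALID
Fold 3: move[3]->U => RRUUULD VALID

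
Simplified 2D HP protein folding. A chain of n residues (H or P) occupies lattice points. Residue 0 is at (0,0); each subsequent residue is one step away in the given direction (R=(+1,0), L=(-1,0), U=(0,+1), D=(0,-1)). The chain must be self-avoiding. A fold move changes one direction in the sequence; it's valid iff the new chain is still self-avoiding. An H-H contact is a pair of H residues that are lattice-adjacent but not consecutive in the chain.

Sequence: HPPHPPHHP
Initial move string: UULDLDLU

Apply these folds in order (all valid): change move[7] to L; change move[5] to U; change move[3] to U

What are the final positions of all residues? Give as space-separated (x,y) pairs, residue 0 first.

Answer: (0,0) (0,1) (0,2) (-1,2) (-1,3) (-2,3) (-2,4) (-3,4) (-4,4)

Derivation:
Initial moves: UULDLDLU
Fold: move[7]->L => UULDLDLL (positions: [(0, 0), (0, 1), (0, 2), (-1, 2), (-1, 1), (-2, 1), (-2, 0), (-3, 0), (-4, 0)])
Fold: move[5]->U => UULDLULL (positions: [(0, 0), (0, 1), (0, 2), (-1, 2), (-1, 1), (-2, 1), (-2, 2), (-3, 2), (-4, 2)])
Fold: move[3]->U => UULULULL (positions: [(0, 0), (0, 1), (0, 2), (-1, 2), (-1, 3), (-2, 3), (-2, 4), (-3, 4), (-4, 4)])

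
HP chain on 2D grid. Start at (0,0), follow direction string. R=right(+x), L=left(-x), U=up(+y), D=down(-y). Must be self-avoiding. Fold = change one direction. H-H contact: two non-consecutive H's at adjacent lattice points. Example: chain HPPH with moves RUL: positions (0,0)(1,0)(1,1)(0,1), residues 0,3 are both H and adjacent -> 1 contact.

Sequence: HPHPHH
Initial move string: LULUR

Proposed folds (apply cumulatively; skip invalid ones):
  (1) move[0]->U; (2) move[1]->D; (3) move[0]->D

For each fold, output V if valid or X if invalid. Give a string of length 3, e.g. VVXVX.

Answer: VXX

Derivation:
Initial: LULUR -> [(0, 0), (-1, 0), (-1, 1), (-2, 1), (-2, 2), (-1, 2)]
Fold 1: move[0]->U => UULUR VALID
Fold 2: move[1]->D => UDLUR INVALID (collision), skipped
Fold 3: move[0]->D => DULUR INVALID (collision), skipped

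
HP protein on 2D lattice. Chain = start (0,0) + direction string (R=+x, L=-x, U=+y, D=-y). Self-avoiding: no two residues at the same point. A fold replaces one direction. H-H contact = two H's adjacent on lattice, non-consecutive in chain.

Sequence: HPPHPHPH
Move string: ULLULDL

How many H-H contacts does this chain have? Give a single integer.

Positions: [(0, 0), (0, 1), (-1, 1), (-2, 1), (-2, 2), (-3, 2), (-3, 1), (-4, 1)]
No H-H contacts found.

Answer: 0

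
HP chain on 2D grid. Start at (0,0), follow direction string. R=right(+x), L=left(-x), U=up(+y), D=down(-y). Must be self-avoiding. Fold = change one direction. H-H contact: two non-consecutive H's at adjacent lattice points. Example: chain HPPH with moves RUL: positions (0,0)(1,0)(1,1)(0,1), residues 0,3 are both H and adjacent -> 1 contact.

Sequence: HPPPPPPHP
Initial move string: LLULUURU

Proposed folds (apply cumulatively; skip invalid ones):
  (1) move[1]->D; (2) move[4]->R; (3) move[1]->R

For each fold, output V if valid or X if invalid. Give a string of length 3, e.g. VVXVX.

Answer: XXX

Derivation:
Initial: LLULUURU -> [(0, 0), (-1, 0), (-2, 0), (-2, 1), (-3, 1), (-3, 2), (-3, 3), (-2, 3), (-2, 4)]
Fold 1: move[1]->D => LDULUURU INVALID (collision), skipped
Fold 2: move[4]->R => LLULRURU INVALID (collision), skipped
Fold 3: move[1]->R => LRULUURU INVALID (collision), skipped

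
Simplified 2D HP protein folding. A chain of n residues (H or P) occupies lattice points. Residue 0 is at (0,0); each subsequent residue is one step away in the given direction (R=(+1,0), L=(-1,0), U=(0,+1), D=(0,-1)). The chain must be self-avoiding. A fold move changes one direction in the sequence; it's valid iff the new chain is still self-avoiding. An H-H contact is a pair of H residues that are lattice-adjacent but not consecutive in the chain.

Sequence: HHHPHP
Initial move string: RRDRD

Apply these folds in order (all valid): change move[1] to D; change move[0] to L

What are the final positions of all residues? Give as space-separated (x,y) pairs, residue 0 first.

Initial moves: RRDRD
Fold: move[1]->D => RDDRD (positions: [(0, 0), (1, 0), (1, -1), (1, -2), (2, -2), (2, -3)])
Fold: move[0]->L => LDDRD (positions: [(0, 0), (-1, 0), (-1, -1), (-1, -2), (0, -2), (0, -3)])

Answer: (0,0) (-1,0) (-1,-1) (-1,-2) (0,-2) (0,-3)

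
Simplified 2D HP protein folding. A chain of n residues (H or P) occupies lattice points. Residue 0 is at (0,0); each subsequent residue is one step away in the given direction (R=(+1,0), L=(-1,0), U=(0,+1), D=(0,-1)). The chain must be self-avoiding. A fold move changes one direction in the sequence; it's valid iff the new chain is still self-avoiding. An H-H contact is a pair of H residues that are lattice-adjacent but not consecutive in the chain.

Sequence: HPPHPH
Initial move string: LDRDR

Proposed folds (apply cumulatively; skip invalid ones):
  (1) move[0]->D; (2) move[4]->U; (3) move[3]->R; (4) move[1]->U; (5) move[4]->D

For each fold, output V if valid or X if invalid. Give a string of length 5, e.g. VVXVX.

Answer: VXVXV

Derivation:
Initial: LDRDR -> [(0, 0), (-1, 0), (-1, -1), (0, -1), (0, -2), (1, -2)]
Fold 1: move[0]->D => DDRDR VALID
Fold 2: move[4]->U => DDRDU INVALID (collision), skipped
Fold 3: move[3]->R => DDRRR VALID
Fold 4: move[1]->U => DURRR INVALID (collision), skipped
Fold 5: move[4]->D => DDRRD VALID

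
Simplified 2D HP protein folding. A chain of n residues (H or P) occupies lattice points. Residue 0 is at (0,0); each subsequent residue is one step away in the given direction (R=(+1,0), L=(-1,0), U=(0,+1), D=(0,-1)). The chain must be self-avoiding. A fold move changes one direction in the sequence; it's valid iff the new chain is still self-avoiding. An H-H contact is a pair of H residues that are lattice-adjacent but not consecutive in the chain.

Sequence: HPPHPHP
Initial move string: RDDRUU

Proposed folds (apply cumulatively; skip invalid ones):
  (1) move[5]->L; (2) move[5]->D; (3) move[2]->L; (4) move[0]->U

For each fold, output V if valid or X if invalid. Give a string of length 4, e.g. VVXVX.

Answer: XXXX

Derivation:
Initial: RDDRUU -> [(0, 0), (1, 0), (1, -1), (1, -2), (2, -2), (2, -1), (2, 0)]
Fold 1: move[5]->L => RDDRUL INVALID (collision), skipped
Fold 2: move[5]->D => RDDRUD INVALID (collision), skipped
Fold 3: move[2]->L => RDLRUU INVALID (collision), skipped
Fold 4: move[0]->U => UDDRUU INVALID (collision), skipped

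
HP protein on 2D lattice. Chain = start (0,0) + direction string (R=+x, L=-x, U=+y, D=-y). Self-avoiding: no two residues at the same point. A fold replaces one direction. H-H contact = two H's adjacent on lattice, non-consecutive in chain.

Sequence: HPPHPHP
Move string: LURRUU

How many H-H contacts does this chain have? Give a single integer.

Answer: 1

Derivation:
Positions: [(0, 0), (-1, 0), (-1, 1), (0, 1), (1, 1), (1, 2), (1, 3)]
H-H contact: residue 0 @(0,0) - residue 3 @(0, 1)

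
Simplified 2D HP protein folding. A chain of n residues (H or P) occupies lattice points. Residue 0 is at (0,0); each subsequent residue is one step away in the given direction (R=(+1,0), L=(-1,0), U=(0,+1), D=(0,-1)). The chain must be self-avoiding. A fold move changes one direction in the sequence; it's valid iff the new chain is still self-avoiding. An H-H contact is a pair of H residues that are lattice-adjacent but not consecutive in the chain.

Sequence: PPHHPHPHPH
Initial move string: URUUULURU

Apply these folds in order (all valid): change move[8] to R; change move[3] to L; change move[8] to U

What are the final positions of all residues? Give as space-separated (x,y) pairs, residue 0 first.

Answer: (0,0) (0,1) (1,1) (1,2) (0,2) (0,3) (-1,3) (-1,4) (0,4) (0,5)

Derivation:
Initial moves: URUUULURU
Fold: move[8]->R => URUUULURR (positions: [(0, 0), (0, 1), (1, 1), (1, 2), (1, 3), (1, 4), (0, 4), (0, 5), (1, 5), (2, 5)])
Fold: move[3]->L => URULULURR (positions: [(0, 0), (0, 1), (1, 1), (1, 2), (0, 2), (0, 3), (-1, 3), (-1, 4), (0, 4), (1, 4)])
Fold: move[8]->U => URULULURU (positions: [(0, 0), (0, 1), (1, 1), (1, 2), (0, 2), (0, 3), (-1, 3), (-1, 4), (0, 4), (0, 5)])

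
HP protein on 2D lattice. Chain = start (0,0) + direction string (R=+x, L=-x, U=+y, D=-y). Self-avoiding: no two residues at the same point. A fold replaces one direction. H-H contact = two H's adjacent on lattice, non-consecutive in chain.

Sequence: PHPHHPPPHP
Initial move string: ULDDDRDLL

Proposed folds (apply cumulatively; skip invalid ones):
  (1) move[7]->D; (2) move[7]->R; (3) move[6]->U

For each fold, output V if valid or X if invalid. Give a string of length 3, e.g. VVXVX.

Answer: VXX

Derivation:
Initial: ULDDDRDLL -> [(0, 0), (0, 1), (-1, 1), (-1, 0), (-1, -1), (-1, -2), (0, -2), (0, -3), (-1, -3), (-2, -3)]
Fold 1: move[7]->D => ULDDDRDDL VALID
Fold 2: move[7]->R => ULDDDRDRL INVALID (collision), skipped
Fold 3: move[6]->U => ULDDDRUDL INVALID (collision), skipped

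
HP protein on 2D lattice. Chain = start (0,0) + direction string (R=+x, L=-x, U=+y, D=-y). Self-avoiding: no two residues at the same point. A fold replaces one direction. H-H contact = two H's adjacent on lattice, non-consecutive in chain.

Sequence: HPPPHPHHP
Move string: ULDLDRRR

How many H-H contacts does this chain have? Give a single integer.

Answer: 1

Derivation:
Positions: [(0, 0), (0, 1), (-1, 1), (-1, 0), (-2, 0), (-2, -1), (-1, -1), (0, -1), (1, -1)]
H-H contact: residue 0 @(0,0) - residue 7 @(0, -1)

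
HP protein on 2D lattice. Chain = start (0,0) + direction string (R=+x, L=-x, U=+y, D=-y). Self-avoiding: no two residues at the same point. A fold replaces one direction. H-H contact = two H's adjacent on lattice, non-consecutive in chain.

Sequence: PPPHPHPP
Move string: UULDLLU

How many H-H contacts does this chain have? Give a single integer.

Positions: [(0, 0), (0, 1), (0, 2), (-1, 2), (-1, 1), (-2, 1), (-3, 1), (-3, 2)]
No H-H contacts found.

Answer: 0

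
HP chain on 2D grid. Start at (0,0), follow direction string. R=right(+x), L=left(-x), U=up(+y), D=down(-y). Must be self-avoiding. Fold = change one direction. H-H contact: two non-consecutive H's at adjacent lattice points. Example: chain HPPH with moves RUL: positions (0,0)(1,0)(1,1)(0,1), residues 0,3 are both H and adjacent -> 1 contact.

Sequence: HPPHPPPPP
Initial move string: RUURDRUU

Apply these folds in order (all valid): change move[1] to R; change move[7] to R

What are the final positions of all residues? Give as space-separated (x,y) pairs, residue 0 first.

Answer: (0,0) (1,0) (2,0) (2,1) (3,1) (3,0) (4,0) (4,1) (5,1)

Derivation:
Initial moves: RUURDRUU
Fold: move[1]->R => RRURDRUU (positions: [(0, 0), (1, 0), (2, 0), (2, 1), (3, 1), (3, 0), (4, 0), (4, 1), (4, 2)])
Fold: move[7]->R => RRURDRUR (positions: [(0, 0), (1, 0), (2, 0), (2, 1), (3, 1), (3, 0), (4, 0), (4, 1), (5, 1)])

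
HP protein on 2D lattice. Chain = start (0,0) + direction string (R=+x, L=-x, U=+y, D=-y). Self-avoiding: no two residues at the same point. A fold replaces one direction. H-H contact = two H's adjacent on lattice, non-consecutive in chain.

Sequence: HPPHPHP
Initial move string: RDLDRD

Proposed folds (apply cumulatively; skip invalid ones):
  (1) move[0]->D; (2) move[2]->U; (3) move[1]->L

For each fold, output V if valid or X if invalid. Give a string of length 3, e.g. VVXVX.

Initial: RDLDRD -> [(0, 0), (1, 0), (1, -1), (0, -1), (0, -2), (1, -2), (1, -3)]
Fold 1: move[0]->D => DDLDRD VALID
Fold 2: move[2]->U => DDUDRD INVALID (collision), skipped
Fold 3: move[1]->L => DLLDRD VALID

Answer: VXV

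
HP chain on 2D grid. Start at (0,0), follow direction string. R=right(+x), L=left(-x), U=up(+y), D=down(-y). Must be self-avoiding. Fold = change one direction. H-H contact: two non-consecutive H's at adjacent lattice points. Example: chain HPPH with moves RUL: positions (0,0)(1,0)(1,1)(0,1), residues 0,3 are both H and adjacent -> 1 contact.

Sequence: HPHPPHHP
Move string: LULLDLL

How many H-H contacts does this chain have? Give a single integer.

Positions: [(0, 0), (-1, 0), (-1, 1), (-2, 1), (-3, 1), (-3, 0), (-4, 0), (-5, 0)]
No H-H contacts found.

Answer: 0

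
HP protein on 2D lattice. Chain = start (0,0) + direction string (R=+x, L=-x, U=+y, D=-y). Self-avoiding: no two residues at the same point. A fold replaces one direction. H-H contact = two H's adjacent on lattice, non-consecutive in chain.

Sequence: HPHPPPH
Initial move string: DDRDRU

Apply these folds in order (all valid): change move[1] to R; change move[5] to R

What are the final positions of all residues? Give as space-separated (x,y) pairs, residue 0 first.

Answer: (0,0) (0,-1) (1,-1) (2,-1) (2,-2) (3,-2) (4,-2)

Derivation:
Initial moves: DDRDRU
Fold: move[1]->R => DRRDRU (positions: [(0, 0), (0, -1), (1, -1), (2, -1), (2, -2), (3, -2), (3, -1)])
Fold: move[5]->R => DRRDRR (positions: [(0, 0), (0, -1), (1, -1), (2, -1), (2, -2), (3, -2), (4, -2)])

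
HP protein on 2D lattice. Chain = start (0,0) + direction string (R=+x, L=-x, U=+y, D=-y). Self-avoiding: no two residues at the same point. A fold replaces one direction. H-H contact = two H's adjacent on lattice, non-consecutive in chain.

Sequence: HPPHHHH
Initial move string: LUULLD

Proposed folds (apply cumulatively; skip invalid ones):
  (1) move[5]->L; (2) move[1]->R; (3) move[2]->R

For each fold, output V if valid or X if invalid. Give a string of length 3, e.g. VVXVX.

Answer: VXX

Derivation:
Initial: LUULLD -> [(0, 0), (-1, 0), (-1, 1), (-1, 2), (-2, 2), (-3, 2), (-3, 1)]
Fold 1: move[5]->L => LUULLL VALID
Fold 2: move[1]->R => LRULLL INVALID (collision), skipped
Fold 3: move[2]->R => LURLLL INVALID (collision), skipped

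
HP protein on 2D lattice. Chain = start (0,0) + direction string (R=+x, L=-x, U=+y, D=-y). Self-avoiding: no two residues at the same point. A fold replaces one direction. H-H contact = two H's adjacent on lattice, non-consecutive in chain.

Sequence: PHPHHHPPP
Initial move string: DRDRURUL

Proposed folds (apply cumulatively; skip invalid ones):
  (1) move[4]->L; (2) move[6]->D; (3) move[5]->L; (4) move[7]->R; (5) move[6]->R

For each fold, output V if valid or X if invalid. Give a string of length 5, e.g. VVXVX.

Answer: XXXVV

Derivation:
Initial: DRDRURUL -> [(0, 0), (0, -1), (1, -1), (1, -2), (2, -2), (2, -1), (3, -1), (3, 0), (2, 0)]
Fold 1: move[4]->L => DRDRLRUL INVALID (collision), skipped
Fold 2: move[6]->D => DRDRURDL INVALID (collision), skipped
Fold 3: move[5]->L => DRDRULUL INVALID (collision), skipped
Fold 4: move[7]->R => DRDRURUR VALID
Fold 5: move[6]->R => DRDRURRR VALID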